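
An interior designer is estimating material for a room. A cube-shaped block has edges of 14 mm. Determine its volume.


Shape: cube
Side s = 14 mm
Formula: V = s^3
V = 14 * 14 * 14
V = 196 * 14
V = 2744
2744 mm^3


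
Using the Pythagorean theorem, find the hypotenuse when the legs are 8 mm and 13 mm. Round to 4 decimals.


Shape: right triangle
Legs a = 8 mm, b = 13 mm
Formula: c = sqrt(a^2 + b^2)
a^2 = 64, b^2 = 169
a^2 + b^2 = 233
c = sqrt(233)
c = 15.2643
15.2643 mm


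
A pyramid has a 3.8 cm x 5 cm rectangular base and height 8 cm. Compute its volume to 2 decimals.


Shape: rectangular pyramid
Base: 3.8 cm x 5 cm, Height h = 8 cm
Formula: V = (1/3) * base_area * h
base_area = 3.8 * 5 = 19
base_area * h = 19 * 8 = 152
V = 152 / 3
V = 50.67
50.67 cm^3


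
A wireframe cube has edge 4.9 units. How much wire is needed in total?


Shape: cube
Side s = 4.9 units
A cube has 12 edges, all equal.
Formula: total edge length = 12 * s
Total = 12 * 4.9
Total = 58.8
58.8 units


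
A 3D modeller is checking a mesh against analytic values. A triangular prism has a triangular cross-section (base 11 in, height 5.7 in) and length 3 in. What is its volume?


Shape: triangular prism
Triangle base = 11 in, triangle height = 5.7 in, prism length L = 3 in
Formula: V = (1/2 * b * h_tri) * L
Cross-section area = 0.5 * 11 * 5.7 = 31.35
V = 31.35 * 3
V = 94.05
94.05 in^3


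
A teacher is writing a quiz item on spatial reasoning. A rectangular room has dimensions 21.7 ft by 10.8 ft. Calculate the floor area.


Shape: rectangle
Length l = 21.7 ft, Width w = 10.8 ft
Formula: A = l * w
A = 21.7 * 10.8
A = 234.36
234.36 ft^2


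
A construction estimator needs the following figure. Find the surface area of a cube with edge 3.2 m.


Shape: cube
Side s = 3.2 m
A cube has 6 square faces.
Formula: SA = 6 * s^2
s^2 = 10.24
SA = 6 * 10.24
SA = 61.44
61.44 m^2


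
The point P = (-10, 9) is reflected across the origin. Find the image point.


Transformation: reflection
Original point: (-10, 9)
Rule for reflection through the origin: (x, y) -> (-x, -y)
Apply: (-10, 9) -> (10, -9)
(10, -9)


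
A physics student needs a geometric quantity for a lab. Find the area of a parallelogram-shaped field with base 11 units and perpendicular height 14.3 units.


Shape: parallelogram
Base b = 11 units, Height h = 14.3 units
Formula: A = b * h
A = 11 * 14.3
A = 157.3
157.3 units^2


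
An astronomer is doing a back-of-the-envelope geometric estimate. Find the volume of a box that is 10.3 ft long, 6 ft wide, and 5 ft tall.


Shape: rectangular prism
l = 10.3 ft, w = 6 ft, h = 5 ft
Formula: V = l * w * h
V = 10.3 * 6 * 5
V = 61.8 * 5
V = 309
309 ft^3


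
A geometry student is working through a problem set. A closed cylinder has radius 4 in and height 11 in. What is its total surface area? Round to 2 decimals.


Shape: closed cylinder
Radius r = 4 in, Height h = 11 in
Formula: SA = 2*pi*r^2 + 2*pi*r*h = 2*pi*r*(r + h)
r + h = 15
2 * r * (r + h) = 2 * 4 * 15 = 120
SA = 120 * pi
SA = 376.99
376.99 in^2


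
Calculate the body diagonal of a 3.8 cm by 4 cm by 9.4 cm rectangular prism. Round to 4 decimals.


Shape: rectangular box (space diagonal)
l = 3.8 cm, w = 4 cm, h = 9.4 cm
Visualize: the diagonal of the base, then a right triangle with that diagonal and the height.
Formula: d = sqrt(l^2 + w^2 + h^2)
l^2 + w^2 + h^2 = 14.44 + 16 + 88.36 = 118.8
d = sqrt(118.8)
d = 10.8995
10.8995 cm


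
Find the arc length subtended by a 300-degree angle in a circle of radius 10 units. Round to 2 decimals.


Shape: circular arc
Radius r = 10 units, Angle = 300 degrees
Formula: L = (angle/360) * 2 * pi * r
2 * pi * r = 20 * pi
L = (300/360) * 20 * pi
L = 16.666667 * pi
L = 52.36
52.36 units


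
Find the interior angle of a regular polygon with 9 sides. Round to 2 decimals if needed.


Shape: regular nonagon (9 sides)
Formula: interior angle = (n - 2) * 180 / n
(n - 2) = 7
(n - 2) * 180 = 1260
angle = 1260 / 9
angle = 140
140 degrees


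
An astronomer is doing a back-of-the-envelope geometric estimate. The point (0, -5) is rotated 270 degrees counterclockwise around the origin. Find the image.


Transformation: rotation about the origin
Original point: (0, -5)
Rule for 270 deg counterclockwise: (x, y) -> (y, -x)
Apply: (0, -5) -> (-5, 0)
(-5, 0)


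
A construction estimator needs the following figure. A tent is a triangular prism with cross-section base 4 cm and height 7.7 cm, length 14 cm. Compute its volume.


Shape: triangular prism
Triangle base = 4 cm, triangle height = 7.7 cm, prism length L = 14 cm
Formula: V = (1/2 * b * h_tri) * L
Cross-section area = 0.5 * 4 * 7.7 = 15.4
V = 15.4 * 14
V = 215.6
215.6 cm^3


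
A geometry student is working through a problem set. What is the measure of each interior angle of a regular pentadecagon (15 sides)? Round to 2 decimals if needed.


Shape: regular pentadecagon (15 sides)
Formula: interior angle = (n - 2) * 180 / n
(n - 2) = 13
(n - 2) * 180 = 2340
angle = 2340 / 15
angle = 156
156 degrees


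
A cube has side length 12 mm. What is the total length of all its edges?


Shape: cube
Side s = 12 mm
A cube has 12 edges, all equal.
Formula: total edge length = 12 * s
Total = 12 * 12
Total = 144
144 mm


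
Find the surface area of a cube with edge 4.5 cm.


Shape: cube
Side s = 4.5 cm
A cube has 6 square faces.
Formula: SA = 6 * s^2
s^2 = 20.25
SA = 6 * 20.25
SA = 121.5
121.5 cm^2


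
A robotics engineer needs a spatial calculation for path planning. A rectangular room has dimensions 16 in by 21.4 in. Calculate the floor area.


Shape: rectangle
Length l = 16 in, Width w = 21.4 in
Formula: A = l * w
A = 16 * 21.4
A = 342.4
342.4 in^2


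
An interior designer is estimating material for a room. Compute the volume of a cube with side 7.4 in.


Shape: cube
Side s = 7.4 in
Formula: V = s^3
V = 7.4 * 7.4 * 7.4
V = 54.76 * 7.4
V = 405.224
405.224 in^3


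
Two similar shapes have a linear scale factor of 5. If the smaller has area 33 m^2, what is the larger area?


Linear scale factor k = 5
Original area = 33 m^2
Rule: under a linear scaling by k, areas scale by k^2.
k^2 = 5^2 = 25
New area = 33 * 25
New area = 825
825 m^2


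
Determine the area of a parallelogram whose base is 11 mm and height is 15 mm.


Shape: parallelogram
Base b = 11 mm, Height h = 15 mm
Formula: A = b * h
A = 11 * 15
A = 165
165 mm^2


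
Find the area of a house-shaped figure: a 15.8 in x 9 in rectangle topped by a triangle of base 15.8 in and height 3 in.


Composite shape: rectangle + triangle
Rectangle area = 15.8 * 9 = 142.2
Triangle area = 0.5 * 15.8 * 3 = 23.7
Total = 142.2 + 23.7
Total = 165.9
165.9 in^2


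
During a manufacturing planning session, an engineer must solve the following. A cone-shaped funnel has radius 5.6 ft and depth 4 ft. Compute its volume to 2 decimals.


Shape: cone
Radius r = 5.6 ft, Height h = 4 ft
Formula: V = (1/3) * pi * r^2 * h
r^2 = 31.36
pi * r^2 * h = pi * 31.36 * 4 = 125.44 * pi
V = 125.44 * pi / 3
V = 131.36
131.36 ft^3


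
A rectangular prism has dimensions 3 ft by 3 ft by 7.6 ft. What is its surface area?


Shape: rectangular prism
l = 3 ft, w = 3 ft, h = 7.6 ft
Formula: SA = 2(lw + lh + wh)
lw = 9, lh = 22.8, wh = 22.8
lw + lh + wh = 54.6
SA = 2 * 54.6
SA = 109.2
109.2 ft^2


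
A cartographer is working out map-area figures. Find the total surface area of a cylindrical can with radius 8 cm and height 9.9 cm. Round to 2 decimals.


Shape: closed cylinder
Radius r = 8 cm, Height h = 9.9 cm
Formula: SA = 2*pi*r^2 + 2*pi*r*h = 2*pi*r*(r + h)
r + h = 17.9
2 * r * (r + h) = 2 * 8 * 17.9 = 286.4
SA = 286.4 * pi
SA = 899.75
899.75 cm^2


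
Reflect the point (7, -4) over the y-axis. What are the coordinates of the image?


Transformation: reflection
Original point: (7, -4)
Rule for reflection over the y-axis: (x, y) -> (-x, y)
Apply: (7, -4) -> (-7, -4)
(-7, -4)


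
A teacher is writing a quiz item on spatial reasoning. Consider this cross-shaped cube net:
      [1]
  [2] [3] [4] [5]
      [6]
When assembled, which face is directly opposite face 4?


Net: cross layout. Take square 3 as the base (bottom).
Fold the four squares in the horizontal row up around 3: 2 -> left, 4 -> right, 5 wraps to the top.
Fold 1 and 6 up from 3: 1 -> back, 6 -> front.
Opposite pairs are therefore: (1, 6), (2, 4), (3, 5).
Face 4 is opposite face 2.
face 2


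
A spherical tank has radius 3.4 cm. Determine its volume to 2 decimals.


Shape: sphere
Radius r = 3.4 cm
Formula: V = (4/3) * pi * r^3
r^3 = 39.304
(4/3) * 39.304 = 52.405333
V = 52.405333 * pi
V = 164.64
164.64 cm^3


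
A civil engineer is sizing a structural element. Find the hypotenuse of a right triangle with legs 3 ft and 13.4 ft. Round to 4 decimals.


Shape: right triangle
Legs a = 3 ft, b = 13.4 ft
Formula: c = sqrt(a^2 + b^2)
a^2 = 9, b^2 = 179.56
a^2 + b^2 = 188.56
c = sqrt(188.56)
c = 13.7317
13.7317 ft


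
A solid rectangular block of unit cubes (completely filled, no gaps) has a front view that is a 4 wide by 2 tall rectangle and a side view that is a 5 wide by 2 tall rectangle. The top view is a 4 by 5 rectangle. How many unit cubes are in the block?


Orthographic views of a solid rectangular block:
Front view 4 x 2 -> length = 4, height = 2
Side view 5 x 2 -> width = 5, height = 2 (consistent)
Top view 4 x 5 -> confirms length = 4, width = 5
The block is 4 x 5 x 2.
Total unit cubes = 4 * 5 * 2 = 40
40 unit cubes


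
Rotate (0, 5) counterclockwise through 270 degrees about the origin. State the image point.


Transformation: rotation about the origin
Original point: (0, 5)
Rule for 270 deg counterclockwise: (x, y) -> (y, -x)
Apply: (0, 5) -> (5, 0)
(5, 0)


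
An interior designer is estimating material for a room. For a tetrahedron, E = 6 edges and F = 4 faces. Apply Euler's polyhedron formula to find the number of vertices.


Polyhedron: tetrahedron
Euler's formula for convex polyhedra: V - E + F = 2
Given: E = 6 edges and F = 4 faces
Solve for V:
V = 2 + E - F = 2 + 6 - 4 = 4
4 vertices


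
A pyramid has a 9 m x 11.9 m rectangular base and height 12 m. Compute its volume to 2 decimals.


Shape: rectangular pyramid
Base: 9 m x 11.9 m, Height h = 12 m
Formula: V = (1/3) * base_area * h
base_area = 9 * 11.9 = 107.1
base_area * h = 107.1 * 12 = 1285.2
V = 1285.2 / 3
V = 428.4
428.4 m^3


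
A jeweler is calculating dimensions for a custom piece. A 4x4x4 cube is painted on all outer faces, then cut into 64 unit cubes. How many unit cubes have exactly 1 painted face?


Large cube: 4 x 4 x 4, cut into unit cubes.
n = 4, so n - 2 = 2
Cubes with 1 painted face lie in the interior of each face.
A cube has 6 faces; each contributes (n - 2)^2 = 4 such cubes.
Count = 6 * 4 = 24
24 unit cubes


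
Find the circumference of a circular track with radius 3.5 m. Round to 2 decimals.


Shape: circle
Radius r = 3.5 m
Formula: C = 2 * pi * r
C = 2 * pi * 3.5
C = 7 * pi
C = 21.99
21.99 m


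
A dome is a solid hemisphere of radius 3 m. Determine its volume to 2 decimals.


Shape: hemisphere (half of a sphere)
Radius r = 3 m
Formula: V = (1/2) * (4/3) * pi * r^3 = (2/3) * pi * r^3
r^3 = 27
(2/3) * 27 = 18
V = 18 * pi
V = 56.55
56.55 m^3


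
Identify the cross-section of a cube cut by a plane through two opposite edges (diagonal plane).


Solid: cube
Cutting plane: through two opposite edges (diagonal plane)
Visualize the intersection of the plane with the solid's surface.
The boundary of the cut region is a rectangle.
rectangle


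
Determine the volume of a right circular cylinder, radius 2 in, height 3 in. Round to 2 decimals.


Shape: cylinder
Radius r = 2 in, Height h = 3 in
Formula: V = pi * r^2 * h
r^2 = 4
V = pi * 4 * 3
V = 12 * pi
V = 37.7
37.7 in^3


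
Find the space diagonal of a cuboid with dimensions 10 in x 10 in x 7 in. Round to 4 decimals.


Shape: rectangular box (space diagonal)
l = 10 in, w = 10 in, h = 7 in
Visualize: the diagonal of the base, then a right triangle with that diagonal and the height.
Formula: d = sqrt(l^2 + w^2 + h^2)
l^2 + w^2 + h^2 = 100 + 100 + 49 = 249
d = sqrt(249)
d = 15.7797
15.7797 in


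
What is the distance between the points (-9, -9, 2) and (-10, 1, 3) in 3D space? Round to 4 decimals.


3D distance between two points
P1 = (-9, -9, 2), P2 = (-10, 1, 3)
Formula: d = sqrt((x2-x1)^2 + (y2-y1)^2 + (z2-z1)^2)
dx = -10 - -9 = -1
dy = 1 - -9 = 10
dz = 3 - 2 = 1
dx^2 + dy^2 + dz^2 = 1 + 100 + 1 = 102
d = sqrt(102)
d = 10.0995
10.0995 units


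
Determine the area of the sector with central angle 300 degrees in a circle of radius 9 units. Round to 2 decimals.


Shape: circular sector
Radius r = 9 units, Angle = 300 degrees
Formula: A = (angle/360) * pi * r^2
r^2 = 81
Fraction of circle = 300/360
A = (300/360) * pi * 81
A = 67.5 * pi
A = 212.06
212.06 units^2


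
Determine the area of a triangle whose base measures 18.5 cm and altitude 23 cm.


Shape: triangle
Base b = 18.5 cm, Height h = 23 cm
Formula: A = (1/2) * b * h
A = 0.5 * 18.5 * 23
A = 0.5 * 425.5
A = 212.75
212.75 cm^2


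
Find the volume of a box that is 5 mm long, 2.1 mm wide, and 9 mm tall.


Shape: rectangular prism
l = 5 mm, w = 2.1 mm, h = 9 mm
Formula: V = l * w * h
V = 5 * 2.1 * 9
V = 10.5 * 9
V = 94.5
94.5 mm^3


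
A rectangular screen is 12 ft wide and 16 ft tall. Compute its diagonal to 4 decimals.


Shape: rectangle (diagonal via Pythagoras)
Sides: 12 ft and 16 ft
Formula: d = sqrt(l^2 + w^2)
l^2 = 144, w^2 = 256
l^2 + w^2 = 400
d = sqrt(400)
d = 20.0
20 ft


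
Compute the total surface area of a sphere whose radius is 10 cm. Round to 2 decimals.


Shape: sphere
Radius r = 10 cm
Formula: SA = 4 * pi * r^2
r^2 = 100
SA = 4 * pi * 100
SA = 400 * pi
SA = 1256.64
1256.64 cm^2


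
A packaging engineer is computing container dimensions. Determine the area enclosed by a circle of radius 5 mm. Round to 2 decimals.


Shape: circle
Radius r = 5 mm
Formula: A = pi * r^2
r^2 = 5^2 = 25
A = pi * 25
A = 78.54
78.54 mm^2


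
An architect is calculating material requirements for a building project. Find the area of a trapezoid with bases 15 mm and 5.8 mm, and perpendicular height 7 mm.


Shape: trapezoid
Parallel sides a = 15 mm, b = 5.8 mm; Height h = 7 mm
Formula: A = (a + b) * h / 2
a + b = 15 + 5.8 = 20.8
A = 20.8 * 7 / 2
A = 145.6 / 2
A = 72.8
72.8 mm^2


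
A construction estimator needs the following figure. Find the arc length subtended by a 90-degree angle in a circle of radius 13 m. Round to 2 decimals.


Shape: circular arc
Radius r = 13 m, Angle = 90 degrees
Formula: L = (angle/360) * 2 * pi * r
2 * pi * r = 26 * pi
L = (90/360) * 26 * pi
L = 6.5 * pi
L = 20.42
20.42 m


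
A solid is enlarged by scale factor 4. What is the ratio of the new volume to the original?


Linear scale factor k = 4
Rule: under a linear scaling by k, volumes scale by k^3.
k^3 = 4 * 4 * 4
k^3 = 16 * 4
k^3 = 64
Volume scales by a factor of 64.
64 (dimensionless)


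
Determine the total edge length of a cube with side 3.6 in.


Shape: cube
Side s = 3.6 in
A cube has 12 edges, all equal.
Formula: total edge length = 12 * s
Total = 12 * 3.6
Total = 43.2
43.2 in


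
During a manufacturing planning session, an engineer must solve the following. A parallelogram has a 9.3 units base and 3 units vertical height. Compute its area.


Shape: parallelogram
Base b = 9.3 units, Height h = 3 units
Formula: A = b * h
A = 9.3 * 3
A = 27.9
27.9 units^2


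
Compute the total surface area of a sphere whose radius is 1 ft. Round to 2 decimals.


Shape: sphere
Radius r = 1 ft
Formula: SA = 4 * pi * r^2
r^2 = 1
SA = 4 * pi * 1
SA = 4 * pi
SA = 12.57
12.57 ft^2


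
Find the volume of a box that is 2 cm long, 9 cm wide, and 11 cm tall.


Shape: rectangular prism
l = 2 cm, w = 9 cm, h = 11 cm
Formula: V = l * w * h
V = 2 * 9 * 11
V = 18 * 11
V = 198
198 cm^3


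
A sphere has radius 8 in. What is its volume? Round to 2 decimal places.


Shape: sphere
Radius r = 8 in
Formula: V = (4/3) * pi * r^3
r^3 = 512
(4/3) * 512 = 682.666667
V = 682.666667 * pi
V = 2144.66
2144.66 in^3


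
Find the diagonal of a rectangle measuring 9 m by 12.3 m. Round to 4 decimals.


Shape: rectangle (diagonal via Pythagoras)
Sides: 9 m and 12.3 m
Formula: d = sqrt(l^2 + w^2)
l^2 = 81, w^2 = 151.29
l^2 + w^2 = 232.29
d = sqrt(232.29)
d = 15.2411
15.2411 m


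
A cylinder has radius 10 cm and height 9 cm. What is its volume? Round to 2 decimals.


Shape: cylinder
Radius r = 10 cm, Height h = 9 cm
Formula: V = pi * r^2 * h
r^2 = 100
V = pi * 100 * 9
V = 900 * pi
V = 2827.43
2827.43 cm^3


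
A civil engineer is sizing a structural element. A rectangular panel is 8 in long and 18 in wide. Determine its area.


Shape: rectangle
Length l = 8 in, Width w = 18 in
Formula: A = l * w
A = 8 * 18
A = 144
144 in^2


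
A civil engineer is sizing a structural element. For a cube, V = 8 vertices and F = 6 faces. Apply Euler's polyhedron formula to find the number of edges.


Polyhedron: cube
Euler's formula for convex polyhedra: V - E + F = 2
Given: V = 8 vertices and F = 6 faces
Solve for E:
E = V + F - 2 = 8 + 6 - 2 = 12
12 edges


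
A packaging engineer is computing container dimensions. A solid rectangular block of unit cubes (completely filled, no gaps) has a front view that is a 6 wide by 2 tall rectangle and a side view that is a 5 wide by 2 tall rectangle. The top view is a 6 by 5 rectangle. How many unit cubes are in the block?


Orthographic views of a solid rectangular block:
Front view 6 x 2 -> length = 6, height = 2
Side view 5 x 2 -> width = 5, height = 2 (consistent)
Top view 6 x 5 -> confirms length = 6, width = 5
The block is 6 x 5 x 2.
Total unit cubes = 6 * 5 * 2 = 60
60 unit cubes


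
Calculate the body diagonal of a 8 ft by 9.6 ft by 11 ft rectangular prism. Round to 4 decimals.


Shape: rectangular box (space diagonal)
l = 8 ft, w = 9.6 ft, h = 11 ft
Visualize: the diagonal of the base, then a right triangle with that diagonal and the height.
Formula: d = sqrt(l^2 + w^2 + h^2)
l^2 + w^2 + h^2 = 64 + 92.16 + 121 = 277.16
d = sqrt(277.16)
d = 16.6481
16.6481 ft


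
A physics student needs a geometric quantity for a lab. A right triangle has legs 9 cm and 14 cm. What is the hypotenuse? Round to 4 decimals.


Shape: right triangle
Legs a = 9 cm, b = 14 cm
Formula: c = sqrt(a^2 + b^2)
a^2 = 81, b^2 = 196
a^2 + b^2 = 277
c = sqrt(277)
c = 16.6433
16.6433 cm


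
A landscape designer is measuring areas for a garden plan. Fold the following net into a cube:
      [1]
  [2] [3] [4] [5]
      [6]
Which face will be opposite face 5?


Net: cross layout. Take square 3 as the base (bottom).
Fold the four squares in the horizontal row up around 3: 2 -> left, 4 -> right, 5 wraps to the top.
Fold 1 and 6 up from 3: 1 -> back, 6 -> front.
Opposite pairs are therefore: (1, 6), (2, 4), (3, 5).
Face 5 is opposite face 3.
face 3


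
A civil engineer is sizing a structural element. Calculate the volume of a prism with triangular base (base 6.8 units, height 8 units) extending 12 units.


Shape: triangular prism
Triangle base = 6.8 units, triangle height = 8 units, prism length L = 12 units
Formula: V = (1/2 * b * h_tri) * L
Cross-section area = 0.5 * 6.8 * 8 = 27.2
V = 27.2 * 12
V = 326.4
326.4 units^3


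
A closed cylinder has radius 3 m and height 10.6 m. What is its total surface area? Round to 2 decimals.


Shape: closed cylinder
Radius r = 3 m, Height h = 10.6 m
Formula: SA = 2*pi*r^2 + 2*pi*r*h = 2*pi*r*(r + h)
r + h = 13.6
2 * r * (r + h) = 2 * 3 * 13.6 = 81.6
SA = 81.6 * pi
SA = 256.35
256.35 m^2


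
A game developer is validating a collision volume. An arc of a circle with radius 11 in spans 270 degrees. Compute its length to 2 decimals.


Shape: circular arc
Radius r = 11 in, Angle = 270 degrees
Formula: L = (angle/360) * 2 * pi * r
2 * pi * r = 22 * pi
L = (270/360) * 22 * pi
L = 16.5 * pi
L = 51.84
51.84 in


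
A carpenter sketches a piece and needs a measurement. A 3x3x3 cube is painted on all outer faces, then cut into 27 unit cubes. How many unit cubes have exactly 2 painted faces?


Large cube: 3 x 3 x 3, cut into unit cubes.
n = 3, so n - 2 = 1
Cubes with 2 painted faces lie along the edges, excluding corners.
A cube has 12 edges; each contributes (n - 2) = 1 such cubes.
Count = 12 * 1 = 12
12 unit cubes


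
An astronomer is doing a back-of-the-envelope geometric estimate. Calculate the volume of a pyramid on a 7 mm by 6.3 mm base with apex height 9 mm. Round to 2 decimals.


Shape: rectangular pyramid
Base: 7 mm x 6.3 mm, Height h = 9 mm
Formula: V = (1/3) * base_area * h
base_area = 7 * 6.3 = 44.1
base_area * h = 44.1 * 9 = 396.9
V = 396.9 / 3
V = 132.3
132.3 mm^3


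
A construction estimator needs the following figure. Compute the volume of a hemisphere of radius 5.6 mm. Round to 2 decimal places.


Shape: hemisphere (half of a sphere)
Radius r = 5.6 mm
Formula: V = (1/2) * (4/3) * pi * r^3 = (2/3) * pi * r^3
r^3 = 175.616
(2/3) * 175.616 = 117.077333
V = 117.077333 * pi
V = 367.81
367.81 mm^3


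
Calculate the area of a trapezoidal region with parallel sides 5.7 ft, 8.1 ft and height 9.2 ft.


Shape: trapezoid
Parallel sides a = 5.7 ft, b = 8.1 ft; Height h = 9.2 ft
Formula: A = (a + b) * h / 2
a + b = 5.7 + 8.1 = 13.8
A = 13.8 * 9.2 / 2
A = 126.96 / 2
A = 63.48
63.48 ft^2


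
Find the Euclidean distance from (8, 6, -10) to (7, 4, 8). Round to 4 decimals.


3D distance between two points
P1 = (8, 6, -10), P2 = (7, 4, 8)
Formula: d = sqrt((x2-x1)^2 + (y2-y1)^2 + (z2-z1)^2)
dx = 7 - 8 = -1
dy = 4 - 6 = -2
dz = 8 - -10 = 18
dx^2 + dy^2 + dz^2 = 1 + 4 + 324 = 329
d = sqrt(329)
d = 18.1384
18.1384 units


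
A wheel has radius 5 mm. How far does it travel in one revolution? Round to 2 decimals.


Shape: circle
Radius r = 5 mm
Formula: C = 2 * pi * r
C = 2 * pi * 5
C = 10 * pi
C = 31.42
31.42 mm


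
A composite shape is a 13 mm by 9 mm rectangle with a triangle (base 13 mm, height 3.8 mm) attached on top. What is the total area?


Composite shape: rectangle + triangle
Rectangle area = 13 * 9 = 117
Triangle area = 0.5 * 13 * 3.8 = 24.7
Total = 117 + 24.7
Total = 141.7
141.7 mm^2


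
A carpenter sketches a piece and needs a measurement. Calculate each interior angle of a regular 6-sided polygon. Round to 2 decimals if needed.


Shape: regular hexagon (6 sides)
Formula: interior angle = (n - 2) * 180 / n
(n - 2) = 4
(n - 2) * 180 = 720
angle = 720 / 6
angle = 120
120 degrees


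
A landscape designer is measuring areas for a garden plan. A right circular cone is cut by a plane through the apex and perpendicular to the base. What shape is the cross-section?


Solid: right circular cone
Cutting plane: through the apex and perpendicular to the base
Visualize the intersection of the plane with the solid's surface.
The boundary of the cut region is a isosceles triangle.
isosceles triangle


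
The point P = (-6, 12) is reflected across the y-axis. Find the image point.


Transformation: reflection
Original point: (-6, 12)
Rule for reflection over the y-axis: (x, y) -> (-x, y)
Apply: (-6, 12) -> (6, 12)
(6, 12)


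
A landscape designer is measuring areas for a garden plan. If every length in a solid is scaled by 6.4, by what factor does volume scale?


Linear scale factor k = 6.4
Rule: under a linear scaling by k, volumes scale by k^3.
k^3 = 6.4 * 6.4 * 6.4
k^3 = 40.96 * 6.4
k^3 = 262.144
Volume scales by a factor of 262.144.
262.144 (dimensionless)


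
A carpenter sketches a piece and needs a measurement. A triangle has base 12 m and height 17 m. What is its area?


Shape: triangle
Base b = 12 m, Height h = 17 m
Formula: A = (1/2) * b * h
A = 0.5 * 12 * 17
A = 0.5 * 204
A = 102
102 m^2


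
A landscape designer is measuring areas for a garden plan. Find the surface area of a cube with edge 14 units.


Shape: cube
Side s = 14 units
A cube has 6 square faces.
Formula: SA = 6 * s^2
s^2 = 196
SA = 6 * 196
SA = 1176
1176 units^2


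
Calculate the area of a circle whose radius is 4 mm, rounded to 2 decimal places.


Shape: circle
Radius r = 4 mm
Formula: A = pi * r^2
r^2 = 4^2 = 16
A = pi * 16
A = 50.27
50.27 mm^2


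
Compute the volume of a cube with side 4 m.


Shape: cube
Side s = 4 m
Formula: V = s^3
V = 4 * 4 * 4
V = 16 * 4
V = 64
64 m^3


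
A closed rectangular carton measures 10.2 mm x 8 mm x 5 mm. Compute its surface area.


Shape: rectangular prism
l = 10.2 mm, w = 8 mm, h = 5 mm
Formula: SA = 2(lw + lh + wh)
lw = 81.6, lh = 51, wh = 40
lw + lh + wh = 172.6
SA = 2 * 172.6
SA = 345.2
345.2 mm^2


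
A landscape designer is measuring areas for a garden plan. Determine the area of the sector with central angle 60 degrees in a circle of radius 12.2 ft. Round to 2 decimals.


Shape: circular sector
Radius r = 12.2 ft, Angle = 60 degrees
Formula: A = (angle/360) * pi * r^2
r^2 = 148.84
Fraction of circle = 60/360
A = (60/360) * pi * 148.84
A = 24.806667 * pi
A = 77.93
77.93 ft^2


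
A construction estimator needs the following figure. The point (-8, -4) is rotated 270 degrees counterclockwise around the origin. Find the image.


Transformation: rotation about the origin
Original point: (-8, -4)
Rule for 270 deg counterclockwise: (x, y) -> (y, -x)
Apply: (-8, -4) -> (-4, 8)
(-4, 8)


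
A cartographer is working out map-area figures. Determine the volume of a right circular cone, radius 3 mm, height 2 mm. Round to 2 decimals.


Shape: cone
Radius r = 3 mm, Height h = 2 mm
Formula: V = (1/3) * pi * r^2 * h
r^2 = 9
pi * r^2 * h = pi * 9 * 2 = 18 * pi
V = 18 * pi / 3
V = 18.85
18.85 mm^3


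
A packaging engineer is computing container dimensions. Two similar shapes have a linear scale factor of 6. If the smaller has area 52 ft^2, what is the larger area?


Linear scale factor k = 6
Original area = 52 ft^2
Rule: under a linear scaling by k, areas scale by k^2.
k^2 = 6^2 = 36
New area = 52 * 36
New area = 1872
1872 ft^2


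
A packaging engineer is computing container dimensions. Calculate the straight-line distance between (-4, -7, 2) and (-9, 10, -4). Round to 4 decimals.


3D distance between two points
P1 = (-4, -7, 2), P2 = (-9, 10, -4)
Formula: d = sqrt((x2-x1)^2 + (y2-y1)^2 + (z2-z1)^2)
dx = -9 - -4 = -5
dy = 10 - -7 = 17
dz = -4 - 2 = -6
dx^2 + dy^2 + dz^2 = 25 + 289 + 36 = 350
d = sqrt(350)
d = 18.7083
18.7083 units


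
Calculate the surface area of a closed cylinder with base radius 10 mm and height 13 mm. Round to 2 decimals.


Shape: closed cylinder
Radius r = 10 mm, Height h = 13 mm
Formula: SA = 2*pi*r^2 + 2*pi*r*h = 2*pi*r*(r + h)
r + h = 23
2 * r * (r + h) = 2 * 10 * 23 = 460
SA = 460 * pi
SA = 1445.13
1445.13 mm^2


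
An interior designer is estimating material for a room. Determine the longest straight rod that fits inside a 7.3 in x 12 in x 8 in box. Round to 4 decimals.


Shape: rectangular box (space diagonal)
l = 7.3 in, w = 12 in, h = 8 in
Visualize: the diagonal of the base, then a right triangle with that diagonal and the height.
Formula: d = sqrt(l^2 + w^2 + h^2)
l^2 + w^2 + h^2 = 53.29 + 144 + 64 = 261.29
d = sqrt(261.29)
d = 16.1645
16.1645 in


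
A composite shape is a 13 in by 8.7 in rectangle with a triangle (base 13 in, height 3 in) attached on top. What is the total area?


Composite shape: rectangle + triangle
Rectangle area = 13 * 8.7 = 113.1
Triangle area = 0.5 * 13 * 3 = 19.5
Total = 113.1 + 19.5
Total = 132.6
132.6 in^2


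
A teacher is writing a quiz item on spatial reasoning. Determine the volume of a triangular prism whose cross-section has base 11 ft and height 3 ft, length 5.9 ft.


Shape: triangular prism
Triangle base = 11 ft, triangle height = 3 ft, prism length L = 5.9 ft
Formula: V = (1/2 * b * h_tri) * L
Cross-section area = 0.5 * 11 * 3 = 16.5
V = 16.5 * 5.9
V = 97.35
97.35 ft^3


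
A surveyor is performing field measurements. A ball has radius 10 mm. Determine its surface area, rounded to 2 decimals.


Shape: sphere
Radius r = 10 mm
Formula: SA = 4 * pi * r^2
r^2 = 100
SA = 4 * pi * 100
SA = 400 * pi
SA = 1256.64
1256.64 mm^2


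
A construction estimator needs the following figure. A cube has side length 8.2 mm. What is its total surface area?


Shape: cube
Side s = 8.2 mm
A cube has 6 square faces.
Formula: SA = 6 * s^2
s^2 = 67.24
SA = 6 * 67.24
SA = 403.44
403.44 mm^2


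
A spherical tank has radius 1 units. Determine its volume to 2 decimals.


Shape: sphere
Radius r = 1 units
Formula: V = (4/3) * pi * r^3
r^3 = 1
(4/3) * 1 = 1.333333
V = 1.333333 * pi
V = 4.19
4.19 units^3


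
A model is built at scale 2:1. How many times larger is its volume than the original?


Linear scale factor k = 2
Rule: under a linear scaling by k, volumes scale by k^3.
k^3 = 2 * 2 * 2
k^3 = 4 * 2
k^3 = 8
Volume scales by a factor of 8.
8 (dimensionless)


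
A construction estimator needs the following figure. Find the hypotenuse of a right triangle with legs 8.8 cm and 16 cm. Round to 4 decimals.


Shape: right triangle
Legs a = 8.8 cm, b = 16 cm
Formula: c = sqrt(a^2 + b^2)
a^2 = 77.44, b^2 = 256
a^2 + b^2 = 333.44
c = sqrt(333.44)
c = 18.2603
18.2603 cm


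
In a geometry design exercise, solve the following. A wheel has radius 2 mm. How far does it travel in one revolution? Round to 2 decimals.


Shape: circle
Radius r = 2 mm
Formula: C = 2 * pi * r
C = 2 * pi * 2
C = 4 * pi
C = 12.57
12.57 mm


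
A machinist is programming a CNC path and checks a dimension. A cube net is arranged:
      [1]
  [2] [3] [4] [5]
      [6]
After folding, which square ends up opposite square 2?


Net: cross layout. Take square 3 as the base (bottom).
Fold the four squares in the horizontal row up around 3: 2 -> left, 4 -> right, 5 wraps to the top.
Fold 1 and 6 up from 3: 1 -> back, 6 -> front.
Opposite pairs are therefore: (1, 6), (2, 4), (3, 5).
Face 2 is opposite face 4.
face 4


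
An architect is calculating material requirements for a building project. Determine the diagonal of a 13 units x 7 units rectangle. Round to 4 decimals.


Shape: rectangle (diagonal via Pythagoras)
Sides: 13 units and 7 units
Formula: d = sqrt(l^2 + w^2)
l^2 = 169, w^2 = 49
l^2 + w^2 = 218
d = sqrt(218)
d = 14.7648
14.7648 units


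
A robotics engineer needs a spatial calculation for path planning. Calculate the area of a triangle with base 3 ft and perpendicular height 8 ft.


Shape: triangle
Base b = 3 ft, Height h = 8 ft
Formula: A = (1/2) * b * h
A = 0.5 * 3 * 8
A = 0.5 * 24
A = 12
12 ft^2


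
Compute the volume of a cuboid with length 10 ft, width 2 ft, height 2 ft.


Shape: rectangular prism
l = 10 ft, w = 2 ft, h = 2 ft
Formula: V = l * w * h
V = 10 * 2 * 2
V = 20 * 2
V = 40
40 ft^3


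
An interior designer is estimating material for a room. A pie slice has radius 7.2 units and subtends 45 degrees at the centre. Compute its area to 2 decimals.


Shape: circular sector
Radius r = 7.2 units, Angle = 45 degrees
Formula: A = (angle/360) * pi * r^2
r^2 = 51.84
Fraction of circle = 45/360
A = (45/360) * pi * 51.84
A = 6.48 * pi
A = 20.36
20.36 units^2


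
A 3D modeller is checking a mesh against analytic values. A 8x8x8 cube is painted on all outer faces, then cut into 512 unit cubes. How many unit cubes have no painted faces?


Large cube: 8 x 8 x 8, cut into unit cubes.
n = 8, so n - 2 = 6
Unpainted cubes form the interior (n - 2)^3 block.
(n - 2)^3 = 6^3 = 216
216 unit cubes


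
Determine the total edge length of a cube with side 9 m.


Shape: cube
Side s = 9 m
A cube has 12 edges, all equal.
Formula: total edge length = 12 * s
Total = 12 * 9
Total = 108
108 m


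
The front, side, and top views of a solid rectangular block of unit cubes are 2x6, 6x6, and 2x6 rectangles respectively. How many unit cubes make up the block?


Orthographic views of a solid rectangular block:
Front view 2 x 6 -> length = 2, height = 6
Side view 6 x 6 -> width = 6, height = 6 (consistent)
Top view 2 x 6 -> confirms length = 2, width = 6
The block is 2 x 6 x 6.
Total unit cubes = 2 * 6 * 6 = 72
72 unit cubes


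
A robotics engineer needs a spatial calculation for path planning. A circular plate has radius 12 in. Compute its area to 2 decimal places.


Shape: circle
Radius r = 12 in
Formula: A = pi * r^2
r^2 = 12^2 = 144
A = pi * 144
A = 452.39
452.39 in^2


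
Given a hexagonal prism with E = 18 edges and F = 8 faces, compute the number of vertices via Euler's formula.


Polyhedron: hexagonal prism
Euler's formula for convex polyhedra: V - E + F = 2
Given: E = 18 edges and F = 8 faces
Solve for V:
V = 2 + E - F = 2 + 18 - 8 = 12
12 vertices


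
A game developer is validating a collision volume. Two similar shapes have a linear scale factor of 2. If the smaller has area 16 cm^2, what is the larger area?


Linear scale factor k = 2
Original area = 16 cm^2
Rule: under a linear scaling by k, areas scale by k^2.
k^2 = 2^2 = 4
New area = 16 * 4
New area = 64
64 cm^2


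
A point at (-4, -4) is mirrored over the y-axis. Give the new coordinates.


Transformation: reflection
Original point: (-4, -4)
Rule for reflection over the y-axis: (x, y) -> (-x, y)
Apply: (-4, -4) -> (4, -4)
(4, -4)


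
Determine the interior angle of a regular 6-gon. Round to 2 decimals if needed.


Shape: regular hexagon (6 sides)
Formula: interior angle = (n - 2) * 180 / n
(n - 2) = 4
(n - 2) * 180 = 720
angle = 720 / 6
angle = 120
120 degrees


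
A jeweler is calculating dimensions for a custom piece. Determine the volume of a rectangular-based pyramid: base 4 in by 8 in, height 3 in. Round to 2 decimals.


Shape: rectangular pyramid
Base: 4 in x 8 in, Height h = 3 in
Formula: V = (1/3) * base_area * h
base_area = 4 * 8 = 32
base_area * h = 32 * 3 = 96
V = 96 / 3
V = 32
32 in^3


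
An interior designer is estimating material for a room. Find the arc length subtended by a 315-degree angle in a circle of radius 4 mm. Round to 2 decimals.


Shape: circular arc
Radius r = 4 mm, Angle = 315 degrees
Formula: L = (angle/360) * 2 * pi * r
2 * pi * r = 8 * pi
L = (315/360) * 8 * pi
L = 7 * pi
L = 21.99
21.99 mm


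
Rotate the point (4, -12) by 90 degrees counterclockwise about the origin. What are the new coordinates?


Transformation: rotation about the origin
Original point: (4, -12)
Rule for 90 deg counterclockwise: (x, y) -> (-y, x)
Apply: (4, -12) -> (12, 4)
(12, 4)


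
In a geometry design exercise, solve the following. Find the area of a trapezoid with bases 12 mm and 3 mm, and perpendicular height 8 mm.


Shape: trapezoid
Parallel sides a = 12 mm, b = 3 mm; Height h = 8 mm
Formula: A = (a + b) * h / 2
a + b = 12 + 3 = 15
A = 15 * 8 / 2
A = 120 / 2
A = 60
60 mm^2


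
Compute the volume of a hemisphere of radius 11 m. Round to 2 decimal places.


Shape: hemisphere (half of a sphere)
Radius r = 11 m
Formula: V = (1/2) * (4/3) * pi * r^3 = (2/3) * pi * r^3
r^3 = 1331
(2/3) * 1331 = 887.333333
V = 887.333333 * pi
V = 2787.64
2787.64 m^3


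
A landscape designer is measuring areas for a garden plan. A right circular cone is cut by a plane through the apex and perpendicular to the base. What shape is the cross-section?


Solid: right circular cone
Cutting plane: through the apex and perpendicular to the base
Visualize the intersection of the plane with the solid's surface.
The boundary of the cut region is a isosceles triangle.
isosceles triangle


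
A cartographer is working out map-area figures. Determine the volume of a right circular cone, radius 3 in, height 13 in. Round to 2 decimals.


Shape: cone
Radius r = 3 in, Height h = 13 in
Formula: V = (1/3) * pi * r^2 * h
r^2 = 9
pi * r^2 * h = pi * 9 * 13 = 117 * pi
V = 117 * pi / 3
V = 122.52
122.52 in^3


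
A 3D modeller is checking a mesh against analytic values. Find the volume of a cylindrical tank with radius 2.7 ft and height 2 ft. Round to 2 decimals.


Shape: cylinder
Radius r = 2.7 ft, Height h = 2 ft
Formula: V = pi * r^2 * h
r^2 = 7.29
V = pi * 7.29 * 2
V = 14.58 * pi
V = 45.8
45.8 ft^3


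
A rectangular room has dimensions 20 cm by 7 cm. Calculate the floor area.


Shape: rectangle
Length l = 20 cm, Width w = 7 cm
Formula: A = l * w
A = 20 * 7
A = 140
140 cm^2


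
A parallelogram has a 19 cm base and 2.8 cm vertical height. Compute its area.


Shape: parallelogram
Base b = 19 cm, Height h = 2.8 cm
Formula: A = b * h
A = 19 * 2.8
A = 53.2
53.2 cm^2


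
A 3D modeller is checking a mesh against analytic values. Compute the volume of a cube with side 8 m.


Shape: cube
Side s = 8 m
Formula: V = s^3
V = 8 * 8 * 8
V = 64 * 8
V = 512
512 m^3


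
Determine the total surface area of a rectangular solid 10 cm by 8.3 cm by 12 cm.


Shape: rectangular prism
l = 10 cm, w = 8.3 cm, h = 12 cm
Formula: SA = 2(lw + lh + wh)
lw = 83, lh = 120, wh = 99.6
lw + lh + wh = 302.6
SA = 2 * 302.6
SA = 605.2
605.2 cm^2


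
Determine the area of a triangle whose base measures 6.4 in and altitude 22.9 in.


Shape: triangle
Base b = 6.4 in, Height h = 22.9 in
Formula: A = (1/2) * b * h
A = 0.5 * 6.4 * 22.9
A = 0.5 * 146.56
A = 73.28
73.28 in^2


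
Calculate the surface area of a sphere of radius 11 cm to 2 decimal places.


Shape: sphere
Radius r = 11 cm
Formula: SA = 4 * pi * r^2
r^2 = 121
SA = 4 * pi * 121
SA = 484 * pi
SA = 1520.53
1520.53 cm^2


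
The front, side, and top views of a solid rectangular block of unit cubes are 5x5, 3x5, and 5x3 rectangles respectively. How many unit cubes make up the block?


Orthographic views of a solid rectangular block:
Front view 5 x 5 -> length = 5, height = 5
Side view 3 x 5 -> width = 3, height = 5 (consistent)
Top view 5 x 3 -> confirms length = 5, width = 3
The block is 5 x 3 x 5.
Total unit cubes = 5 * 3 * 5 = 75
75 unit cubes


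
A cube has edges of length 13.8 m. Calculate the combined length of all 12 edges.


Shape: cube
Side s = 13.8 m
A cube has 12 edges, all equal.
Formula: total edge length = 12 * s
Total = 12 * 13.8
Total = 165.6
165.6 m


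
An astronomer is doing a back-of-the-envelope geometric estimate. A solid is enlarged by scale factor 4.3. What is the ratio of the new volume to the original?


Linear scale factor k = 4.3
Rule: under a linear scaling by k, volumes scale by k^3.
k^3 = 4.3 * 4.3 * 4.3
k^3 = 18.49 * 4.3
k^3 = 79.507
Volume scales by a factor of 79.507.
79.507 (dimensionless)


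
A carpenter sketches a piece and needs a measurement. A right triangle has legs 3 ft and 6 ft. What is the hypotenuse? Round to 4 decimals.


Shape: right triangle
Legs a = 3 ft, b = 6 ft
Formula: c = sqrt(a^2 + b^2)
a^2 = 9, b^2 = 36
a^2 + b^2 = 45
c = sqrt(45)
c = 6.7082
6.7082 ft


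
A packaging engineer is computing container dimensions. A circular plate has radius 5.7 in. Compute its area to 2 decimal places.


Shape: circle
Radius r = 5.7 in
Formula: A = pi * r^2
r^2 = 5.7^2 = 32.49
A = pi * 32.49
A = 102.07
102.07 in^2


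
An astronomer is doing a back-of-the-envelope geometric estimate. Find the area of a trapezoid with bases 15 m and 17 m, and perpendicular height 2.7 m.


Shape: trapezoid
Parallel sides a = 15 m, b = 17 m; Height h = 2.7 m
Formula: A = (a + b) * h / 2
a + b = 15 + 17 = 32
A = 32 * 2.7 / 2
A = 86.4 / 2
A = 43.2
43.2 m^2


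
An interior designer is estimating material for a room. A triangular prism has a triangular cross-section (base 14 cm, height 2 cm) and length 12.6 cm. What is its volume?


Shape: triangular prism
Triangle base = 14 cm, triangle height = 2 cm, prism length L = 12.6 cm
Formula: V = (1/2 * b * h_tri) * L
Cross-section area = 0.5 * 14 * 2 = 14
V = 14 * 12.6
V = 176.4
176.4 cm^3


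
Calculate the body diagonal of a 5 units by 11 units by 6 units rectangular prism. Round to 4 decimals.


Shape: rectangular box (space diagonal)
l = 5 units, w = 11 units, h = 6 units
Visualize: the diagonal of the base, then a right triangle with that diagonal and the height.
Formula: d = sqrt(l^2 + w^2 + h^2)
l^2 + w^2 + h^2 = 25 + 121 + 36 = 182
d = sqrt(182)
d = 13.4907
13.4907 units
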